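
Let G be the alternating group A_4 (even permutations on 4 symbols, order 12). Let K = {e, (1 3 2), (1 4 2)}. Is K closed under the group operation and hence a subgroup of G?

(1 3 2) ∈ K but its inverse (1 2 3) ∉ K, so K is not a subgroup.

No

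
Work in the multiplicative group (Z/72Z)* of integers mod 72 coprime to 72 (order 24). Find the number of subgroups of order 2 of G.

|G| = 24 and 2 | 24, so subgroups of order 2 are possible by Lagrange.
The subgroups of order 2 are: {1, 17}; {1, 19}; {1, 35}; {1, 37}; … (7 in all).
So G has 7 subgroups of order 2.

7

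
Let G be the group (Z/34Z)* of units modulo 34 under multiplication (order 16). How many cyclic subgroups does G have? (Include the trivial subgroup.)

Each element a generates a cyclic subgroup ⟨a⟩; distinct elements may generate the same one (a cyclic group of order d has φ(d) generators).
Cyclic subgroups by order — order 1: 1; order 2: 1; order 4: 1; order 8: 1; order 16: 1.
Total: 5.

5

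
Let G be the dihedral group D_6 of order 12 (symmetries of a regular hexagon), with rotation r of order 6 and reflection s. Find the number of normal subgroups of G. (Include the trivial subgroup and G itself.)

7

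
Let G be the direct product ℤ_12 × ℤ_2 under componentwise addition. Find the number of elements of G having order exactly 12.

8

An element (a,b) has order lcm(ord(a), ord(b)); count pairs with lcm equal to 12.
Enumerating gives 8 such elements.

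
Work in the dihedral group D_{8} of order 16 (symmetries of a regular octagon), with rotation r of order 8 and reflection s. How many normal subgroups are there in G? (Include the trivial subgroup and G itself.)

7

G has 19 subgroups. Checking conjugation-invariance by order — order 1: 1/1 normal; order 2: 1/9 normal; order 4: 1/5 normal; order 8: 3/3 normal; order 16: 1/1 normal.
Total normal subgroups: 7.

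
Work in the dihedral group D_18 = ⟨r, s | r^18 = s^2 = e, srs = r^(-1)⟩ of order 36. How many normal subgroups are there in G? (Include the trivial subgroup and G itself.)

9

G has 45 subgroups. Checking conjugation-invariance by order — order 1: 1/1 normal; order 2: 1/19 normal; order 3: 1/1 normal; order 4: 0/9 normal; order 6: 1/7 normal; order 9: 1/1 normal; order 12: 0/3 normal; order 18: 3/3 normal; order 36: 1/1 normal.
Total normal subgroups: 9.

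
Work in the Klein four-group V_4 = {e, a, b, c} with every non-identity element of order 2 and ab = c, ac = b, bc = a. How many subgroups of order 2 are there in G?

|G| = 4 and 2 | 4, so subgroups of order 2 are possible by Lagrange.
The subgroups of order 2 are: {e, a}; {e, b}; {e, c}.
So G has 3 subgroups of order 2.

3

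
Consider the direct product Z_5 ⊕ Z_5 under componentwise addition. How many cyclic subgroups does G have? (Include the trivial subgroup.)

A cyclic subgroup of order d is generated by each of its φ(d) elements of order d, so the cyclic subgroups of order d number (#elements of order d)/φ(d).
Cyclic subgroups by order — order 1: 1; order 5: 6.
Total: 7.

7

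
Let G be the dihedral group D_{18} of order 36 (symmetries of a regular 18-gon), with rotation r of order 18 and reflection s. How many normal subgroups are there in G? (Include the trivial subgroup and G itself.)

G has 45 subgroups. Checking conjugation-invariance by order — order 1: 1/1 normal; order 2: 1/19 normal; order 3: 1/1 normal; order 4: 0/9 normal; order 6: 1/7 normal; order 9: 1/1 normal; order 12: 0/3 normal; order 18: 3/3 normal; order 36: 1/1 normal.
Total normal subgroups: 9.

9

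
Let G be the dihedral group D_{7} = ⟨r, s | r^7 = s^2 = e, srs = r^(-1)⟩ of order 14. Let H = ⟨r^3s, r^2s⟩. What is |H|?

|⟨r^3s⟩| = 2 and |⟨r^2s⟩| = 2, so |H| is a multiple of lcm(2, 2) = 2 and divides |G| = 14.
Closing {r^3s, r^2s} under the group operation gives all of G, so |H| = 14.

14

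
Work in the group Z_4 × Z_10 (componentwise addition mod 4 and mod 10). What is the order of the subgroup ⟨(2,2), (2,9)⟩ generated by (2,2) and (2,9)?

|⟨(2,2)⟩| = 10 and |⟨(2,9)⟩| = 10, so |H| is a multiple of lcm(10, 10) = 10 and divides |G| = 40.
Closing under the operation: H = {(0,0), (0,1), (0,2), (0,3), (0,4), (0,5), (0,6), (0,7), (0,8), (0,9), (2,0), (2,1), (2,2), (2,3), (2,4), (2,5), (2,6), (2,7), (2,8), (2,9)}, so |H| = 20.

20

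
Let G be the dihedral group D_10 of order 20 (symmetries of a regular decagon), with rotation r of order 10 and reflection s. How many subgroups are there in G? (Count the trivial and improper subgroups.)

22

|G| = 20, so by Lagrange every subgroup order divides 20. Divisors: 1, 2, 4, 5, 10, 20.
Subgroups by order — order 1: 1; order 2: 11; order 4: 5; order 5: 1; order 10: 3; order 20: 1.
Total: 1 + 11 + 5 + 1 + 3 + 1 = 22.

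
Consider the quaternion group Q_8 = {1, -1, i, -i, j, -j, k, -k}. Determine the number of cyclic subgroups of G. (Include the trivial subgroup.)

Each element a generates a cyclic subgroup ⟨a⟩; distinct elements may generate the same one (a cyclic group of order d has φ(d) generators).
Cyclic subgroups by order — order 1: 1; order 2: 1; order 4: 3.
Total: 5.

5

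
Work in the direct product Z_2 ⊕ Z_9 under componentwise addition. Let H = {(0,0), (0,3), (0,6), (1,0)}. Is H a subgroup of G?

No

|H| = 4 does not divide |G| = 18, so by Lagrange H is not a subgroup.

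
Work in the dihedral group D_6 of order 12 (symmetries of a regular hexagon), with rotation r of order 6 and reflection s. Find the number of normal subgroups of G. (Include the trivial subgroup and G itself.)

7

G has 16 subgroups. Checking conjugation-invariance by order — order 1: 1/1 normal; order 2: 1/7 normal; order 3: 1/1 normal; order 4: 0/3 normal; order 6: 3/3 normal; order 12: 1/1 normal.
Total normal subgroups: 7.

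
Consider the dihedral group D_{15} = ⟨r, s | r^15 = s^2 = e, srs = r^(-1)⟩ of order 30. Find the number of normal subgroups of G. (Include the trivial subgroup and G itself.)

G has 28 subgroups. Checking conjugation-invariance by order — order 1: 1/1 normal; order 2: 0/15 normal; order 3: 1/1 normal; order 5: 1/1 normal; order 6: 0/5 normal; order 10: 0/3 normal; order 15: 1/1 normal; order 30: 1/1 normal.
Total normal subgroups: 5.

5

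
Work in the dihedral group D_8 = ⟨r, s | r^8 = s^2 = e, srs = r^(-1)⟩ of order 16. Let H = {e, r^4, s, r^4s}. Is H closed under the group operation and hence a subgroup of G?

|H| = 4 divides |G| = 16, consistent with Lagrange.
H contains the identity, every element's inverse is in H, and H is closed under ·: it is a subgroup.

Yes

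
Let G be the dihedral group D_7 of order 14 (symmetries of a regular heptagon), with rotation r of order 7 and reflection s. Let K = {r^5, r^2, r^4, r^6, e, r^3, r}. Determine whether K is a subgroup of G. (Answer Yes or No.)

|K| = 7 divides |G| = 14, consistent with Lagrange.
K contains the identity, every element's inverse is in K, and K is closed under ·: it is a subgroup.
In fact K = ⟨r^4⟩.

Yes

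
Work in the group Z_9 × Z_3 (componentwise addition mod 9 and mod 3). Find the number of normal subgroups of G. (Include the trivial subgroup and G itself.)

G is abelian, so every subgroup is normal.
G has 10 subgroups in total, hence 10 normal subgroups.

10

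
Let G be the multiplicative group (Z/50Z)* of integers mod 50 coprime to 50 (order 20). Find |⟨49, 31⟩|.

10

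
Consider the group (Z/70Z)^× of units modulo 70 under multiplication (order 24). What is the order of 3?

12

Compute successive powers of 3 mod 70: 3, 9, 27, 11, 33, 29, 17, 51, …; 3^12 ≡ 1 (mod 70).
So |⟨3⟩| = 12.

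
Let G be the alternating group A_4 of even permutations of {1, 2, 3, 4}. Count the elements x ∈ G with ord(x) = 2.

3

The elements of order 2 are: (1 2)(3 4), (1 3)(2 4), (1 4)(2 3).
That's 3.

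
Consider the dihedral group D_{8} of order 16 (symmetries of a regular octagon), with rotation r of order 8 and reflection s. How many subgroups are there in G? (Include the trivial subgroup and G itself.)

19

|G| = 16, so by Lagrange every subgroup order divides 16. Divisors: 1, 2, 4, 8, 16.
Subgroups by order — order 1: 1; order 2: 9; order 4: 5; order 8: 3; order 16: 1.
Total: 1 + 9 + 5 + 3 + 1 = 19.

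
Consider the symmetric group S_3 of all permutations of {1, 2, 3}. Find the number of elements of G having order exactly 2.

3

The elements of order 2 are: (2 3), (1 2), (1 3).
That's 3.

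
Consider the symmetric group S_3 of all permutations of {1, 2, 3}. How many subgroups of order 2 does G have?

|G| = 6 and 2 | 6, so subgroups of order 2 are possible by Lagrange.
The subgroups of order 2 are: {e, (1 2)}; {e, (1 3)}; {e, (2 3)}.
So G has 3 subgroups of order 2.

3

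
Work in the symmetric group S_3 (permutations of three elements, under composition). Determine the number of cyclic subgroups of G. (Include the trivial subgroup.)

5

Each element a generates a cyclic subgroup ⟨a⟩; distinct elements may generate the same one (a cyclic group of order d has φ(d) generators).
Cyclic subgroups by order — order 1: 1; order 2: 3; order 3: 1.
Total: 5.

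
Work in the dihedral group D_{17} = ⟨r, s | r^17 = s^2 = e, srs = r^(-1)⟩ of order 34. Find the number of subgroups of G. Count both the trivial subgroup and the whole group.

20

|G| = 34, so by Lagrange every subgroup order divides 34. Divisors: 1, 2, 17, 34.
Subgroups by order — order 1: 1; order 2: 17; order 17: 1; order 34: 1.
Total: 1 + 17 + 1 + 1 = 20.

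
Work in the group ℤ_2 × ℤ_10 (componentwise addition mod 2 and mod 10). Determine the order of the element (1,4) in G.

10

The order of (1,4) in Z_2 × Z_10 is lcm(ord(1) in Z_2, ord(4) in Z_10).
ord(1) = 2 and ord(4) = 5, so |⟨(1,4)⟩| = lcm(2, 5) = 10.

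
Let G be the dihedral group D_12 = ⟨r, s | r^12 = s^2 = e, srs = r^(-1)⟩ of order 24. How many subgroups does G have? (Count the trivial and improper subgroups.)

|G| = 24, so by Lagrange every subgroup order divides 24. Divisors: 1, 2, 3, 4, 6, 8, 12, 24.
Subgroups by order — order 1: 1; order 2: 13; order 3: 1; order 4: 7; order 6: 5; order 8: 3; order 12: 3; order 24: 1.
Total: 1 + 13 + 1 + 7 + 5 + 3 + 3 + 1 = 34.

34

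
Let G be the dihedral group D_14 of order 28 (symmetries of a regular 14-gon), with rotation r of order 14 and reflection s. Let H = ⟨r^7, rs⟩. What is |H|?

4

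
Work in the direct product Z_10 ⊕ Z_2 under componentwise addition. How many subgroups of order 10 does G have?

|G| = 20 and 10 | 20, so subgroups of order 10 are possible by Lagrange.
The subgroups of order 10 are: {(0,0), (0,1), (2,0), (2,1), (4,0), (4,1), (6,0), (6,1), (8,0), (8,1)}; {(0,0), (1,0), (2,0), (3,0), (4,0), (5,0), (6,0), (7,0), (8,0), (9,0)}; {(0,0), (1,1), (2,0), (3,1), (4,0), (5,1), (6,0), (7,1), (8,0), (9,1)}.
So G has 3 subgroups of order 10.

3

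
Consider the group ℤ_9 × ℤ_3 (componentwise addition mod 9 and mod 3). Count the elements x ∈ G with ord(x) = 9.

An element (a,b) has order lcm(ord(a), ord(b)); count pairs with lcm equal to 9.
Enumerating gives 18 such elements.

18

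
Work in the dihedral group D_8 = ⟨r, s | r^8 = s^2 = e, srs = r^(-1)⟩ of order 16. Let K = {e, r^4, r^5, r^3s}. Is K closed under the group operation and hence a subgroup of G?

No

r^5 ∈ K but its inverse r^3 ∉ K, so K is not a subgroup.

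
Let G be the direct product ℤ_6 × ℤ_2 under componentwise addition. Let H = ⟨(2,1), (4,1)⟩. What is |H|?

|⟨(2,1)⟩| = 6 and |⟨(4,1)⟩| = 6, so |H| is a multiple of lcm(6, 6) = 6 and divides |G| = 12.
Closing under the operation: H = {(0,0), (0,1), (2,0), (2,1), (4,0), (4,1)}, so |H| = 6.

6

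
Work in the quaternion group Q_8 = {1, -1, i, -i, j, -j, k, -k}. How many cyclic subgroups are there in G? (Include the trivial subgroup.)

5

Group the elements of G by the cyclic subgroup they generate; each cyclic subgroup of order d accounts for φ(d) elements.
Cyclic subgroups by order — order 1: 1; order 2: 1; order 4: 3.
Total: 5.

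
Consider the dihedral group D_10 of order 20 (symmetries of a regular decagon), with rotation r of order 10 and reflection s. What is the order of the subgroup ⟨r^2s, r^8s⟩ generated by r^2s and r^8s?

10

|⟨r^2s⟩| = 2 and |⟨r^8s⟩| = 2, so |H| is a multiple of lcm(2, 2) = 2 and divides |G| = 20.
Closing under the operation: H = {e, r^2, r^4, r^6, r^8, s, r^2s, r^4s, r^6s, r^8s}, so |H| = 10.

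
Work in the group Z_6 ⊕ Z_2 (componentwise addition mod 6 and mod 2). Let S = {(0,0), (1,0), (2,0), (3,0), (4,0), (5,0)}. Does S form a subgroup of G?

|S| = 6 divides |G| = 12, consistent with Lagrange.
S contains the identity, every element's inverse is in S, and S is closed under +: it is a subgroup.
In fact S = ⟨(5,0)⟩.

Yes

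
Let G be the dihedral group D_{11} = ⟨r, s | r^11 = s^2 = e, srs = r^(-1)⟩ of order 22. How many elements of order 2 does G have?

11

Enumerating element orders in G gives 11 elements of order 2.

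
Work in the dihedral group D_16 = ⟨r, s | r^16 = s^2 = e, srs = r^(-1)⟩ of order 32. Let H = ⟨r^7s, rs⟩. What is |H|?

16

|⟨r^7s⟩| = 2 and |⟨rs⟩| = 2, so |H| is a multiple of lcm(2, 2) = 2 and divides |G| = 32.
Closing under the operation: H = {e, r^2, r^4, r^6, r^8, r^10, r^12, r^14, rs, r^3s, r^5s, r^7s, r^9s, r^11s, r^13s, r^15s}, so |H| = 16.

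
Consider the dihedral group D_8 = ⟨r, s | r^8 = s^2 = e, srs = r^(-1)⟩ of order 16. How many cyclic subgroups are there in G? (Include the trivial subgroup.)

12

Group the elements of G by the cyclic subgroup they generate; each cyclic subgroup of order d accounts for φ(d) elements.
Cyclic subgroups by order — order 1: 1; order 2: 9; order 4: 1; order 8: 1.
Total: 12.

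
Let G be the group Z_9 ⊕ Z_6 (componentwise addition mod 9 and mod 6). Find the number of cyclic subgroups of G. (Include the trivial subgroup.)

16

Each element a generates a cyclic subgroup ⟨a⟩; distinct elements may generate the same one (a cyclic group of order d has φ(d) generators).
Cyclic subgroups by order — order 1: 1; order 2: 1; order 3: 4; order 6: 4; order 9: 3; order 18: 3.
Total: 16.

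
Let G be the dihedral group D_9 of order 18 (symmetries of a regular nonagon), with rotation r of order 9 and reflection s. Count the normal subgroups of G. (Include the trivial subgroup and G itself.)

4

G has 16 subgroups. Checking conjugation-invariance by order — order 1: 1/1 normal; order 2: 0/9 normal; order 3: 1/1 normal; order 6: 0/3 normal; order 9: 1/1 normal; order 18: 1/1 normal.
Total normal subgroups: 4.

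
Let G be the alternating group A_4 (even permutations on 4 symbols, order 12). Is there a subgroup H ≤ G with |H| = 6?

No

6 | 12, so Lagrange does not rule it out; but checking all subgroups of G, none has order 6.
(A_4 is the standard example that the converse of Lagrange fails.)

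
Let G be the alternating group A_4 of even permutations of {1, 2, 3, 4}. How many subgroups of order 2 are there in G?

|G| = 12 and 2 | 12, so subgroups of order 2 are possible by Lagrange.
The subgroups of order 2 are: {e, (1 2)(3 4)}; {e, (1 3)(2 4)}; {e, (1 4)(2 3)}.
So G has 3 subgroups of order 2.

3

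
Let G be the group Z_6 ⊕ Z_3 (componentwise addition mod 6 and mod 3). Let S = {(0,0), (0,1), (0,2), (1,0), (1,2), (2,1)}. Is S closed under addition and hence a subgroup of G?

(1,2) ∈ S but its inverse (5,1) ∉ S, so S is not a subgroup.

No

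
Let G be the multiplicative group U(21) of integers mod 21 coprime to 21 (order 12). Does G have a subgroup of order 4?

4 | 12. A subgroup of order 4 is {1, 8, 13, 20}.

Yes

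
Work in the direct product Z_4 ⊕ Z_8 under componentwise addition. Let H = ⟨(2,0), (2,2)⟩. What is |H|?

8

|⟨(2,0)⟩| = 2 and |⟨(2,2)⟩| = 4, so |H| is a multiple of lcm(2, 4) = 4 and divides |G| = 32.
Closing under the operation: H = {(0,0), (0,2), (0,4), (0,6), (2,0), (2,2), (2,4), (2,6)}, so |H| = 8.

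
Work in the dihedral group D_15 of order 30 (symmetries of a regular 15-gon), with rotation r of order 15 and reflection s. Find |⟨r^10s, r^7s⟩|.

10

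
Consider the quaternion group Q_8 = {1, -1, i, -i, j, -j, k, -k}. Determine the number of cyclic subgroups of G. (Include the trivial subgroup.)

5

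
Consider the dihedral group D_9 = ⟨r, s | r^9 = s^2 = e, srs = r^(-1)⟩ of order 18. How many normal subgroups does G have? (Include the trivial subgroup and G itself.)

G has 16 subgroups. Checking conjugation-invariance by order — order 1: 1/1 normal; order 2: 0/9 normal; order 3: 1/1 normal; order 6: 0/3 normal; order 9: 1/1 normal; order 18: 1/1 normal.
Total normal subgroups: 4.

4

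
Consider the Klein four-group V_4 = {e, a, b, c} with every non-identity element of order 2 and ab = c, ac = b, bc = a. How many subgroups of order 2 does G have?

3

|G| = 4 and 2 | 4, so subgroups of order 2 are possible by Lagrange.
The subgroups of order 2 are: {e, a}; {e, b}; {e, c}.
So G has 3 subgroups of order 2.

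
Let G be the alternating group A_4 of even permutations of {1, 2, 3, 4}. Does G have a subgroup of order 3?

3 | 12. A subgroup of order 3 is {e, (1 2 3), (1 3 2)}.

Yes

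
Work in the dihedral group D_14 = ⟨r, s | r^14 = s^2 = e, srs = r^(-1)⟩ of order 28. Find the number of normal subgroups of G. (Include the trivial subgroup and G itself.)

7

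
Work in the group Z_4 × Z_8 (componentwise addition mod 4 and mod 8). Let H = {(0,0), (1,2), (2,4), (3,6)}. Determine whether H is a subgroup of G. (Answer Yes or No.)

|H| = 4 divides |G| = 32, consistent with Lagrange.
H contains the identity, every element's inverse is in H, and H is closed under +: it is a subgroup.
In fact H = ⟨(1,2)⟩.

Yes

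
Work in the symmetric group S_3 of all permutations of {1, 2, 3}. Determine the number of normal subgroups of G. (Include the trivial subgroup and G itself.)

G has 6 subgroups. Checking conjugation-invariance by order — order 1: 1/1 normal; order 2: 0/3 normal; order 3: 1/1 normal; order 6: 1/1 normal.
Total normal subgroups: 3.

3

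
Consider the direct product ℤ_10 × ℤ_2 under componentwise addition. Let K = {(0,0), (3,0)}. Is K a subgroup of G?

No

(3,0) ∈ K but its inverse (7,0) ∉ K, so K is not a subgroup.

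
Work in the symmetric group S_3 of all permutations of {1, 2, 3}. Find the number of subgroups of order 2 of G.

3

|G| = 6 and 2 | 6, so subgroups of order 2 are possible by Lagrange.
The subgroups of order 2 are: {e, (1 2)}; {e, (1 3)}; {e, (2 3)}.
So G has 3 subgroups of order 2.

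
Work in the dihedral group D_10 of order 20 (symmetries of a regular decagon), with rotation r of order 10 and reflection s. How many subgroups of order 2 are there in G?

|G| = 20 and 2 | 20, so subgroups of order 2 are possible by Lagrange.
The subgroups of order 2 are: {e, r^2s}; {e, r^3s}; {e, r^4s}; {e, r^5}; … (11 in all).
So G has 11 subgroups of order 2.

11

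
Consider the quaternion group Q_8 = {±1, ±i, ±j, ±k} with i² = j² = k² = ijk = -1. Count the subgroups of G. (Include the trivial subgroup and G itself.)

6

|G| = 8, so by Lagrange every subgroup order divides 8. Divisors: 1, 2, 4, 8.
Subgroups by order — order 1: 1; order 2: 1; order 4: 3; order 8: 1.
Total: 1 + 1 + 3 + 1 = 6.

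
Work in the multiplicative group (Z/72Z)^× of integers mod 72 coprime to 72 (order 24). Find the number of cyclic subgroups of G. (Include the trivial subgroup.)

Group the elements of G by the cyclic subgroup they generate; each cyclic subgroup of order d accounts for φ(d) elements.
Cyclic subgroups by order — order 1: 1; order 2: 7; order 3: 1; order 6: 7.
Total: 16.

16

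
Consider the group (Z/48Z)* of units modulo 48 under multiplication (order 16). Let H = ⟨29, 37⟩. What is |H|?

8

|⟨29⟩| = 4 and |⟨37⟩| = 4, so |H| is a multiple of lcm(4, 4) = 4 and divides |G| = 16.
Closing under the operation: H = {1, 5, 13, 17, 25, 29, 37, 41}, so |H| = 8.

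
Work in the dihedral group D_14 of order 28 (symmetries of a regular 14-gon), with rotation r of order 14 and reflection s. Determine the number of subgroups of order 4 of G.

7

|G| = 28 and 4 | 28, so subgroups of order 4 are possible by Lagrange.
The subgroups of order 4 are: {e, r^7, r^3s, r^10s}; {e, r^7, r^4s, r^11s}; {e, r^7, r^5s, r^12s}; {e, r^7, r^6s, r^13s}; … (7 in all).
So G has 7 subgroups of order 4.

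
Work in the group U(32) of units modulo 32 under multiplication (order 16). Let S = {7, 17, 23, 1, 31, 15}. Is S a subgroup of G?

No

|S| = 6 does not divide |G| = 16, so by Lagrange S is not a subgroup.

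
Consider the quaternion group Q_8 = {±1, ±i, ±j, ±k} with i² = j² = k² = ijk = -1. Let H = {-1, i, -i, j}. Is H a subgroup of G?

No

The identity 1 ∉ H, so H is not a subgroup.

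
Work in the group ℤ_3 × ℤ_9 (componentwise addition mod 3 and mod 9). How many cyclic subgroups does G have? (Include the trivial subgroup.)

8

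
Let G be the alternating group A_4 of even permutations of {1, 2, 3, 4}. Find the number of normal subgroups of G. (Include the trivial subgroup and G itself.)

G has 10 subgroups. Checking conjugation-invariance by order — order 1: 1/1 normal; order 2: 0/3 normal; order 3: 0/4 normal; order 4: 1/1 normal; order 12: 1/1 normal.
Total normal subgroups: 3.

3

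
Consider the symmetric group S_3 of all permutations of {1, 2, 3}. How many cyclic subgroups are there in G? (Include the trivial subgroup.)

Group the elements of G by the cyclic subgroup they generate; each cyclic subgroup of order d accounts for φ(d) elements.
Cyclic subgroups by order — order 1: 1; order 2: 3; order 3: 1.
Total: 5.

5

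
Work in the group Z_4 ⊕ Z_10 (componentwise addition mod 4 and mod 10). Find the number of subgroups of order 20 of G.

|G| = 40 and 20 | 40, so subgroups of order 20 are possible by Lagrange.
The subgroups of order 20 are: {(0,0), (0,1), (0,2), (0,3), (0,4), (0,5), (0,6), (0,7), (0,8), (0,9), (2,0), (2,1), (2,2), (2,3), (2,4), (2,5), (2,6), (2,7), (2,8), (2,9)}; {(0,0), (0,2), (0,4), (0,6), (0,8), (1,0), (1,2), (1,4), (1,6), (1,8), (2,0), (2,2), (2,4), (2,6), (2,8), (3,0), (3,2), (3,4), (3,6), (3,8)}; {(0,0), (0,2), (0,4), (0,6), (0,8), (1,1), (1,3), (1,5), (1,7), (1,9), (2,0), (2,2), (2,4), (2,6), (2,8), (3,1), (3,3), (3,5), (3,7), (3,9)}.
So G has 3 subgroups of order 20.

3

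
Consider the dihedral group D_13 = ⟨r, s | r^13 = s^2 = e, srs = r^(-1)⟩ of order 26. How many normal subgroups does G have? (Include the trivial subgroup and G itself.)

G has 16 subgroups. Checking conjugation-invariance by order — order 1: 1/1 normal; order 2: 0/13 normal; order 13: 1/1 normal; order 26: 1/1 normal.
Total normal subgroups: 3.

3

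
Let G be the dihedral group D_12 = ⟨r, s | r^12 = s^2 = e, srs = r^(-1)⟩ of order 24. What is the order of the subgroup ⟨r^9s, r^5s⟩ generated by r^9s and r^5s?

|⟨r^9s⟩| = 2 and |⟨r^5s⟩| = 2, so |H| is a multiple of lcm(2, 2) = 2 and divides |G| = 24.
Closing under the operation: H = {e, r^4, r^8, rs, r^5s, r^9s}, so |H| = 6.

6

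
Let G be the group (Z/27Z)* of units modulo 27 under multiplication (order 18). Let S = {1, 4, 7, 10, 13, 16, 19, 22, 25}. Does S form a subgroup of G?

|S| = 9 divides |G| = 18, consistent with Lagrange.
S contains the identity, every element's inverse is in S, and S is closed under ·: it is a subgroup.
In fact S = ⟨4⟩.

Yes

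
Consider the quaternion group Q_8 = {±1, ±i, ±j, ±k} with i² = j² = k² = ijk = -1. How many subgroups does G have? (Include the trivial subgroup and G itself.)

6

|G| = 8, so by Lagrange every subgroup order divides 8. Divisors: 1, 2, 4, 8.
Subgroups by order — order 1: 1; order 2: 1; order 4: 3; order 8: 1.
Total: 1 + 1 + 3 + 1 = 6.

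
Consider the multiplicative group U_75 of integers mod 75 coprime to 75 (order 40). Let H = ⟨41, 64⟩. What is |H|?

20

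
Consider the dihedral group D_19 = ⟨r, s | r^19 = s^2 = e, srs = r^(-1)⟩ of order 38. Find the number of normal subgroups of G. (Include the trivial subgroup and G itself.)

G has 22 subgroups. Checking conjugation-invariance by order — order 1: 1/1 normal; order 2: 0/19 normal; order 19: 1/1 normal; order 38: 1/1 normal.
Total normal subgroups: 3.

3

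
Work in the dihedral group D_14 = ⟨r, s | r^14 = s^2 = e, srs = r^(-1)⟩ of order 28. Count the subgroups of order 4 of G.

7

|G| = 28 and 4 | 28, so subgroups of order 4 are possible by Lagrange.
The subgroups of order 4 are: {e, r^7, r^3s, r^10s}; {e, r^7, r^4s, r^11s}; {e, r^7, r^5s, r^12s}; {e, r^7, r^6s, r^13s}; … (7 in all).
So G has 7 subgroups of order 4.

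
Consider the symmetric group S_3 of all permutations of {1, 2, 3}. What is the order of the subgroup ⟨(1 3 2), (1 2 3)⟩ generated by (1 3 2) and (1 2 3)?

3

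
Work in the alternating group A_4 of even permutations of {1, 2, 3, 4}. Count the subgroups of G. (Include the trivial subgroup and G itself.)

10

|G| = 12, so by Lagrange every subgroup order divides 12. Divisors: 1, 2, 3, 4, 6, 12.
Subgroups by order — order 1: 1; order 2: 3; order 3: 4; order 4: 1; order 6: 0; order 12: 1.
Total: 1 + 3 + 4 + 1 + 0 + 1 = 10.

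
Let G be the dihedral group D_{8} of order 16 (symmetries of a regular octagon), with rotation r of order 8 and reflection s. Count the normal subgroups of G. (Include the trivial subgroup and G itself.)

7

G has 19 subgroups. Checking conjugation-invariance by order — order 1: 1/1 normal; order 2: 1/9 normal; order 4: 1/5 normal; order 8: 3/3 normal; order 16: 1/1 normal.
Total normal subgroups: 7.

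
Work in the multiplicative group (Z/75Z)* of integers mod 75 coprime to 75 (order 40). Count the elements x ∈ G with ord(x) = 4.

4

The elements of order 4 are: 7, 32, 43, 68.
That's 4.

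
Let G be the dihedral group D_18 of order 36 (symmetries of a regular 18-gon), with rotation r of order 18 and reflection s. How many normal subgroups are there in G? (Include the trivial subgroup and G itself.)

9

G has 45 subgroups. Checking conjugation-invariance by order — order 1: 1/1 normal; order 2: 1/19 normal; order 3: 1/1 normal; order 4: 0/9 normal; order 6: 1/7 normal; order 9: 1/1 normal; order 12: 0/3 normal; order 18: 3/3 normal; order 36: 1/1 normal.
Total normal subgroups: 9.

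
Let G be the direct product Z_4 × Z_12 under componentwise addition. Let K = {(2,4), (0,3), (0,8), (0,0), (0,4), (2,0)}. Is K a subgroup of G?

No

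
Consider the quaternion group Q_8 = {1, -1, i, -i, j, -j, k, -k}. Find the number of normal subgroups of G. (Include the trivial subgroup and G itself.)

6

G has 6 subgroups. Checking conjugation-invariance by order — order 1: 1/1 normal; order 2: 1/1 normal; order 4: 3/3 normal; order 8: 1/1 normal.
Total normal subgroups: 6.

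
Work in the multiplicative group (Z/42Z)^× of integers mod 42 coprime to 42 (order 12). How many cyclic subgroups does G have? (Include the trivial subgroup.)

A cyclic subgroup of order d is generated by each of its φ(d) elements of order d, so the cyclic subgroups of order d number (#elements of order d)/φ(d).
Cyclic subgroups by order — order 1: 1; order 2: 3; order 3: 1; order 6: 3.
Total: 8.

8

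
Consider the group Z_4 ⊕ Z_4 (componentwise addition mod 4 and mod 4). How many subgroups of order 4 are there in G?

7

|G| = 16 and 4 | 16, so subgroups of order 4 are possible by Lagrange.
The subgroups of order 4 are: {(0,0), (0,1), (0,2), (0,3)}; {(0,0), (0,2), (2,0), (2,2)}; {(0,0), (0,2), (2,1), (2,3)}; {(0,0), (1,0), (2,0), (3,0)}; … (7 in all).
So G has 7 subgroups of order 4.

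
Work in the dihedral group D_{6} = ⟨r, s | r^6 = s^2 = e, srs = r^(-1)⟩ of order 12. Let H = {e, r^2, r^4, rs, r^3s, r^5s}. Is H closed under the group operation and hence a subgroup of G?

|H| = 6 divides |G| = 12, consistent with Lagrange.
H contains the identity, every element's inverse is in H, and H is closed under ·: it is a subgroup.

Yes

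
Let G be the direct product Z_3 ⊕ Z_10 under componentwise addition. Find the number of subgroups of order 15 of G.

1

|G| = 30 and 15 | 30, so subgroups of order 15 are possible by Lagrange.
The subgroups of order 15 are: {(0,0), (0,2), (0,4), (0,6), (0,8), (1,0), (1,2), (1,4), (1,6), (1,8), (2,0), (2,2), (2,4), (2,6), (2,8)}.
So G has 1 subgroup of order 15.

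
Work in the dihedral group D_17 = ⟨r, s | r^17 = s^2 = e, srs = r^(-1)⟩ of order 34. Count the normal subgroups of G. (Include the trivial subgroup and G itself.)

G has 20 subgroups. Checking conjugation-invariance by order — order 1: 1/1 normal; order 2: 0/17 normal; order 17: 1/1 normal; order 34: 1/1 normal.
Total normal subgroups: 3.

3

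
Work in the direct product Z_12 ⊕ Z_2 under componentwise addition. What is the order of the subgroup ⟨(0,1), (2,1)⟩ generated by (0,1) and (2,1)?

12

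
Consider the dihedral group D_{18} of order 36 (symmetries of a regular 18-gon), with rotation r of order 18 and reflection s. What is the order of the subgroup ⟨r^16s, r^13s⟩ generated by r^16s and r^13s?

12

|⟨r^16s⟩| = 2 and |⟨r^13s⟩| = 2, so |H| is a multiple of lcm(2, 2) = 2 and divides |G| = 36.
Closing under the operation: H = {e, r^3, r^6, r^9, r^12, r^15, rs, r^4s, r^7s, r^10s, r^13s, r^16s}, so |H| = 12.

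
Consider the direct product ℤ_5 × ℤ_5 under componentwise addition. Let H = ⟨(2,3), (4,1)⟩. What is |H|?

5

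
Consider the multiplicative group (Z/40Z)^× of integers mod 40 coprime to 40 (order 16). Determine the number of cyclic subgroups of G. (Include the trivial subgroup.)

12

Group the elements of G by the cyclic subgroup they generate; each cyclic subgroup of order d accounts for φ(d) elements.
Cyclic subgroups by order — order 1: 1; order 2: 7; order 4: 4.
Total: 12.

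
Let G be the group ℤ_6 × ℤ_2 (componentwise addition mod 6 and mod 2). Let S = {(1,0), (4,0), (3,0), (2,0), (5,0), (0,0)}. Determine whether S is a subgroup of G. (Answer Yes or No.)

Yes

|S| = 6 divides |G| = 12, consistent with Lagrange.
S contains the identity, every element's inverse is in S, and S is closed under +: it is a subgroup.
In fact S = ⟨(5,0)⟩.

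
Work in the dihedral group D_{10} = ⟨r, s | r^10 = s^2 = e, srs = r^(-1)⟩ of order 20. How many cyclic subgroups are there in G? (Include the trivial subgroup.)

A cyclic subgroup of order d is generated by each of its φ(d) elements of order d, so the cyclic subgroups of order d number (#elements of order d)/φ(d).
Cyclic subgroups by order — order 1: 1; order 2: 11; order 5: 1; order 10: 1.
Total: 14.

14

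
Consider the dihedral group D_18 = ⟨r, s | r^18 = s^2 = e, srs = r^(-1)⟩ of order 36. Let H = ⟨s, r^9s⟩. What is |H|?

4

|⟨s⟩| = 2 and |⟨r^9s⟩| = 2, so |H| is a multiple of lcm(2, 2) = 2 and divides |G| = 36.
Closing under the operation: H = {e, r^9, s, r^9s}, so |H| = 4.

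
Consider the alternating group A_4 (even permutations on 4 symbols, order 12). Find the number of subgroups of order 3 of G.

4

|G| = 12 and 3 | 12, so subgroups of order 3 are possible by Lagrange.
The subgroups of order 3 are: {e, (1 2 3), (1 3 2)}; {e, (1 2 4), (1 4 2)}; {e, (1 3 4), (1 4 3)}; {e, (2 3 4), (2 4 3)}.
So G has 4 subgroups of order 3.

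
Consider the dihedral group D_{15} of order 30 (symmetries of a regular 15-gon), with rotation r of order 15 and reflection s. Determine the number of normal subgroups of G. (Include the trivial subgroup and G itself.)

5

G has 28 subgroups. Checking conjugation-invariance by order — order 1: 1/1 normal; order 2: 0/15 normal; order 3: 1/1 normal; order 5: 1/1 normal; order 6: 0/5 normal; order 10: 0/3 normal; order 15: 1/1 normal; order 30: 1/1 normal.
Total normal subgroups: 5.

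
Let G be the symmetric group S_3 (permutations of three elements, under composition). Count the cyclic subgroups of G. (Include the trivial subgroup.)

5

Each element a generates a cyclic subgroup ⟨a⟩; distinct elements may generate the same one (a cyclic group of order d has φ(d) generators).
Cyclic subgroups by order — order 1: 1; order 2: 3; order 3: 1.
Total: 5.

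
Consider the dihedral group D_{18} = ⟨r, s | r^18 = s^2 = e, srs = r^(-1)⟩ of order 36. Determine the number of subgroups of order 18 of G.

3

|G| = 36 and 18 | 36, so subgroups of order 18 are possible by Lagrange.
The subgroups of order 18 are: {e, r, r^2, r^3, r^4, r^5, r^6, r^7, r^8, r^9, r^10, r^11, r^12, r^13, r^14, r^15, r^16, r^17}; {e, r^2, r^4, r^6, r^8, r^10, r^12, r^14, r^16, s, r^2s, r^4s, r^6s, r^8s, r^10s, r^12s, r^14s, r^16s}; {e, r^2, r^4, r^6, r^8, r^10, r^12, r^14, r^16, rs, r^3s, r^5s, r^7s, r^9s, r^11s, r^13s, r^15s, r^17s}.
So G has 3 subgroups of order 18.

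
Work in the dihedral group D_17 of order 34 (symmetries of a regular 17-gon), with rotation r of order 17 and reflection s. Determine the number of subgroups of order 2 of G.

|G| = 34 and 2 | 34, so subgroups of order 2 are possible by Lagrange.
The subgroups of order 2 are: {e, r^10s}; {e, r^11s}; {e, r^12s}; {e, r^13s}; … (17 in all).
So G has 17 subgroups of order 2.

17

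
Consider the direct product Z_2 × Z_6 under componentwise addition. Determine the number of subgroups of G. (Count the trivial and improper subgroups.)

|G| = 12, so by Lagrange every subgroup order divides 12. Divisors: 1, 2, 3, 4, 6, 12.
Subgroups by order — order 1: 1; order 2: 3; order 3: 1; order 4: 1; order 6: 3; order 12: 1.
Total: 1 + 3 + 1 + 1 + 3 + 1 = 10.

10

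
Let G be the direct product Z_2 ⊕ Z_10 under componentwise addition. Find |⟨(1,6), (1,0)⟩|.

|⟨(1,6)⟩| = 10 and |⟨(1,0)⟩| = 2, so |H| is a multiple of lcm(10, 2) = 10 and divides |G| = 20.
Closing under the operation: H = {(0,0), (0,2), (0,4), (0,6), (0,8), (1,0), (1,2), (1,4), (1,6), (1,8)}, so |H| = 10.

10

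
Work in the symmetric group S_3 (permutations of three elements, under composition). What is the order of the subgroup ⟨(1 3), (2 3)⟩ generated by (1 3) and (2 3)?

6

|⟨(1 3)⟩| = 2 and |⟨(2 3)⟩| = 2, so |H| is a multiple of lcm(2, 2) = 2 and divides |G| = 6.
Closing {(1 3), (2 3)} under the group operation gives all of G, so |H| = 6.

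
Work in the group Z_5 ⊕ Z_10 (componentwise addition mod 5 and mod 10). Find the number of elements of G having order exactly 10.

24

An element (a,b) has order lcm(ord(a), ord(b)); count pairs with lcm equal to 10.
Enumerating gives 24 such elements.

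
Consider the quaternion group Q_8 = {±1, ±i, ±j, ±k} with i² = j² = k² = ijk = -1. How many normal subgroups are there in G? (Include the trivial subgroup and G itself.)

G has 6 subgroups. Checking conjugation-invariance by order — order 1: 1/1 normal; order 2: 1/1 normal; order 4: 3/3 normal; order 8: 1/1 normal.
Total normal subgroups: 6.

6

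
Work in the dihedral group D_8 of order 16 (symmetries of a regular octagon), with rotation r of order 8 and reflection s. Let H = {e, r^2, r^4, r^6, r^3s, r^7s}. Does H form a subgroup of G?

No

|H| = 6 does not divide |G| = 16, so by Lagrange H is not a subgroup.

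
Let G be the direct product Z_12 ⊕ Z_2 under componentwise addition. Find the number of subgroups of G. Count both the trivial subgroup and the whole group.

16

|G| = 24, so by Lagrange every subgroup order divides 24. Divisors: 1, 2, 3, 4, 6, 8, 12, 24.
Subgroups by order — order 1: 1; order 2: 3; order 3: 1; order 4: 3; order 6: 3; order 8: 1; order 12: 3; order 24: 1.
Total: 1 + 3 + 1 + 3 + 3 + 1 + 3 + 1 = 16.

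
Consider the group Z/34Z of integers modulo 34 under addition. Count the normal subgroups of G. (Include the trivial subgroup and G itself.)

G is abelian, so every subgroup is normal.
G has 4 subgroups in total, hence 4 normal subgroups.

4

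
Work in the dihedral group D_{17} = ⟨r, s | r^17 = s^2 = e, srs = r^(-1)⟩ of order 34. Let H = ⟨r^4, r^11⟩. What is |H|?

|⟨r^4⟩| = 17 and |⟨r^11⟩| = 17, so |H| is a multiple of lcm(17, 17) = 17 and divides |G| = 34.
Closing under the operation: H = {e, r, r^2, r^3, r^4, r^5, r^6, r^7, r^8, r^9, r^10, r^11, r^12, r^13, r^14, r^15, r^16}, so |H| = 17.

17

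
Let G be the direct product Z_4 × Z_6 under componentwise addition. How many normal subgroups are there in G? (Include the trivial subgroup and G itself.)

16

G is abelian, so every subgroup is normal.
G has 16 subgroups in total, hence 16 normal subgroups.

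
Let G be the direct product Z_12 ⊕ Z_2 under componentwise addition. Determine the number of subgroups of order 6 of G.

|G| = 24 and 6 | 24, so subgroups of order 6 are possible by Lagrange.
The subgroups of order 6 are: {(0,0), (0,1), (4,0), (4,1), (8,0), (8,1)}; {(0,0), (2,0), (4,0), (6,0), (8,0), (10,0)}; {(0,0), (2,1), (4,0), (6,1), (8,0), (10,1)}.
So G has 3 subgroups of order 6.

3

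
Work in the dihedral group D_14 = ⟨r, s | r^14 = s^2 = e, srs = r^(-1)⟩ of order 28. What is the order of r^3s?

Computing powers of r^3s: the smallest k with (r^3s)^k = e is k = 2.

2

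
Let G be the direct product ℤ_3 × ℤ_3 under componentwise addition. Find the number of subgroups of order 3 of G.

|G| = 9 and 3 | 9, so subgroups of order 3 are possible by Lagrange.
The subgroups of order 3 are: {(0,0), (0,1), (0,2)}; {(0,0), (1,0), (2,0)}; {(0,0), (1,1), (2,2)}; {(0,0), (1,2), (2,1)}.
So G has 4 subgroups of order 3.

4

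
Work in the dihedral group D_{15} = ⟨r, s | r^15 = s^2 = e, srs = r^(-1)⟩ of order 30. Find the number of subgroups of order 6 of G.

5

|G| = 30 and 6 | 30, so subgroups of order 6 are possible by Lagrange.
The subgroups of order 6 are: {e, r^5, r^10, s, r^5s, r^10s}; {e, r^5, r^10, rs, r^6s, r^11s}; {e, r^5, r^10, r^2s, r^7s, r^12s}; {e, r^5, r^10, r^3s, r^8s, r^13s}; … (5 in all).
So G has 5 subgroups of order 6.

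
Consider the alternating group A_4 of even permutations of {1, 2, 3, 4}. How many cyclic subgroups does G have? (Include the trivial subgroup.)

8

Each element a generates a cyclic subgroup ⟨a⟩; distinct elements may generate the same one (a cyclic group of order d has φ(d) generators).
Cyclic subgroups by order — order 1: 1; order 2: 3; order 3: 4.
Total: 8.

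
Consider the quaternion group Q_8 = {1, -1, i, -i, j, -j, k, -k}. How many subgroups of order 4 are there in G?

|G| = 8 and 4 | 8, so subgroups of order 4 are possible by Lagrange.
The subgroups of order 4 are: {1, -1, i, -i}; {1, -1, j, -j}; {1, -1, k, -k}.
So G has 3 subgroups of order 4.

3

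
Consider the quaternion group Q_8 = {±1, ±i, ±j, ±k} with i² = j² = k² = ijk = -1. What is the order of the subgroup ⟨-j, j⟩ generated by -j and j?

|⟨-j⟩| = 4 and |⟨j⟩| = 4, so |H| is a multiple of lcm(4, 4) = 4 and divides |G| = 8.
Closing under the operation: H = {1, -1, j, -j}, so |H| = 4.

4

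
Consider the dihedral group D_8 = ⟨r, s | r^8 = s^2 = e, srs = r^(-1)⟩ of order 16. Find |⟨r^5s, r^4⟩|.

4

|⟨r^5s⟩| = 2 and |⟨r^4⟩| = 2, so |H| is a multiple of lcm(2, 2) = 2 and divides |G| = 16.
Closing under the operation: H = {e, r^4, rs, r^5s}, so |H| = 4.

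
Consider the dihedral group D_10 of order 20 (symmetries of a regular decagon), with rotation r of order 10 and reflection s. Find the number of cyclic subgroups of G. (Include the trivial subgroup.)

A cyclic subgroup of order d is generated by each of its φ(d) elements of order d, so the cyclic subgroups of order d number (#elements of order d)/φ(d).
Cyclic subgroups by order — order 1: 1; order 2: 11; order 5: 1; order 10: 1.
Total: 14.

14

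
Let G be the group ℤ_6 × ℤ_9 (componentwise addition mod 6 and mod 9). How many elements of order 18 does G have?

18

An element (a,b) has order lcm(ord(a), ord(b)); count pairs with lcm equal to 18.
Enumerating gives 18 such elements.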